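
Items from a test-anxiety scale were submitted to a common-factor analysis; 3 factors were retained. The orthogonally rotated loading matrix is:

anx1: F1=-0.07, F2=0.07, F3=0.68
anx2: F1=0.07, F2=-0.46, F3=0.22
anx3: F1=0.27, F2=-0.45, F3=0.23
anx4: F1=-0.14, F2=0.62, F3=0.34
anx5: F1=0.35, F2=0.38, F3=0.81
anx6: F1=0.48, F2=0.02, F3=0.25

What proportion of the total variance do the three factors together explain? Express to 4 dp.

0.4669

Communalities: 0.4722, 0.2649, 0.3283, 0.5196, 0.9230, 0.2933; Σh² = 2.8013.
Total variance with 6 standardized items is 6, so the solution explains 2.8013/6 = 0.4669.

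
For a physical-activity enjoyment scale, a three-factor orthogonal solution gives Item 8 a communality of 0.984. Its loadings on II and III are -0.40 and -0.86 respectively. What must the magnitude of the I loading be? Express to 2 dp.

0.29

Under orthogonal rotation h² = Σλ², so λ_I² = h² − (0.8996) = 0.984 − 0.8996 = 0.0844.
|λ| = √0.0844 = 0.2905.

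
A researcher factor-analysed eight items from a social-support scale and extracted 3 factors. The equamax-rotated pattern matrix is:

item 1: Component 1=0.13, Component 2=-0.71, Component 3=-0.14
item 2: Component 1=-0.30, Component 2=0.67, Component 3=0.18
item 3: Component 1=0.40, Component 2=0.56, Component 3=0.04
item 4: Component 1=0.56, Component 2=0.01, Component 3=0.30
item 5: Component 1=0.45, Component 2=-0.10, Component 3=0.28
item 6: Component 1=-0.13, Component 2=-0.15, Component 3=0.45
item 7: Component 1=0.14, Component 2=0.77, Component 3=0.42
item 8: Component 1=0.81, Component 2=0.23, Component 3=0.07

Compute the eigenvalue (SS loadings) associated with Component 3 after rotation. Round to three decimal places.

SS loadings for Component 3 = (-0.14)² + 0.18² + 0.04² + 0.30² + 0.28² + 0.45² + 0.42² + 0.07² = 0.0196 + 0.0324 + 0.0016 + 0.0900 + 0.0784 + 0.2025 + 0.1764 + 0.0049 = 0.6058

0.606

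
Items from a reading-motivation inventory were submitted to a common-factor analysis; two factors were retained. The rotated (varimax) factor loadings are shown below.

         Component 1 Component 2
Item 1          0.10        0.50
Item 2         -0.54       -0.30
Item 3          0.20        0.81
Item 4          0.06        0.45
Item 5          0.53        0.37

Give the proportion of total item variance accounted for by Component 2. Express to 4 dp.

SS loadings for Component 2 = 0.50² + (-0.30)² + 0.81² + 0.45² + 0.37² = 1.3355
Proportion of variance = 1.3355 / 5 = 0.2671.

0.2671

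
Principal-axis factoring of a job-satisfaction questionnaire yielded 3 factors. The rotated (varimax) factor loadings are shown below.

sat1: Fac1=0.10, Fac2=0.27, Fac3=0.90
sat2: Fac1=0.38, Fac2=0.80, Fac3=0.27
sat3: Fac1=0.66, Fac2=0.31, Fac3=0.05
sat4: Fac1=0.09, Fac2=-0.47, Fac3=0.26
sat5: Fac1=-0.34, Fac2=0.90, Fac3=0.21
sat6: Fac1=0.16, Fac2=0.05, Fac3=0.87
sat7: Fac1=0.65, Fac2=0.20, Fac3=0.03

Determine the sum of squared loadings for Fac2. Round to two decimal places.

1.88

SS loadings for Fac2 = 0.27² + 0.80² + 0.31² + (-0.47)² + 0.90² + 0.05² + 0.20² = 0.0729 + 0.6400 + 0.0961 + 0.2209 + 0.8100 + 0.0025 + 0.0400 = 1.8824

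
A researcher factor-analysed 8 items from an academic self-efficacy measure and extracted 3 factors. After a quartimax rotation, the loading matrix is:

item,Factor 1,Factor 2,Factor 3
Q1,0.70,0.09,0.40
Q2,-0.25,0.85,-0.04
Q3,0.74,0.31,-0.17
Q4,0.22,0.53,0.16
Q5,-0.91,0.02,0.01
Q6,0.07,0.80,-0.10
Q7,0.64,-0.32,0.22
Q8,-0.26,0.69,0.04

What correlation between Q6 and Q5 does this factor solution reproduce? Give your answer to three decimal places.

r̂ = Σ λ_i·λ_j across factors = (0.07)(-0.91) + (0.80)(0.02) + (-0.10)(0.01)
  = -0.0637 +0.0160 -0.0010 = -0.0487

-0.049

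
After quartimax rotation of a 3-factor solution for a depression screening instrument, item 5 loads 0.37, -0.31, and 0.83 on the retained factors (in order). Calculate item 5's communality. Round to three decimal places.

0.922

h² = 0.37² + (-0.31)² + 0.83² = 0.1369 + 0.0961 + 0.6889 = 0.9219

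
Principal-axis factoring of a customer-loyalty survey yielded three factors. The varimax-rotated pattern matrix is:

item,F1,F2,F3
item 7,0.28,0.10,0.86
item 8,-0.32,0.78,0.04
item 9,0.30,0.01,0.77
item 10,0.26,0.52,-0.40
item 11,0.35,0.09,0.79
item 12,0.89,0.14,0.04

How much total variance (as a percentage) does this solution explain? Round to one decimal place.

71.5%

SS loadings by factor: 1.2530, 0.9166, 2.1198; total = 4.2894.
Total variance with 6 standardized items is 6, so the solution explains 4.2894/6 = 0.7149 = 71.49%.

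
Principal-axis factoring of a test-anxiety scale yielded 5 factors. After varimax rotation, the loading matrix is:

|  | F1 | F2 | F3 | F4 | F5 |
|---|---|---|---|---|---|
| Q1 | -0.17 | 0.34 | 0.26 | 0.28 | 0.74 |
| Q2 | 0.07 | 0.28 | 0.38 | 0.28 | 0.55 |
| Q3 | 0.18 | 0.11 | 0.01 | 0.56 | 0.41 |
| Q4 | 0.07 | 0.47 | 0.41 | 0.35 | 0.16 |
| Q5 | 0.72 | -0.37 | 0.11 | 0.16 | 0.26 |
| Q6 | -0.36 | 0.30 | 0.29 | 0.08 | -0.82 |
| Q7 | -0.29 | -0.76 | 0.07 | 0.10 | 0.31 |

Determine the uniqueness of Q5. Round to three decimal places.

0.239

h² = 0.72² + (-0.37)² + 0.11² + 0.16² + 0.26² = 0.5184 + 0.1369 + 0.0121 + 0.0256 + 0.0676 = 0.7606
Uniqueness u² = 1 − h² = 1 − 0.7606 = 0.2394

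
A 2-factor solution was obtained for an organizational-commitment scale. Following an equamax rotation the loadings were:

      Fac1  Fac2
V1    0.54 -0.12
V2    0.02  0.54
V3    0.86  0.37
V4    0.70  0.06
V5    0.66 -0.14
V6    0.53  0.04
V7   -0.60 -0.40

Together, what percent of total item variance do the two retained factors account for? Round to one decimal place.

46.1%

SS loadings by factor: 2.5981, 0.6277; total = 3.2258.
Total variance with 7 standardized items is 7, so the solution explains 3.2258/7 = 0.4608 = 46.08%.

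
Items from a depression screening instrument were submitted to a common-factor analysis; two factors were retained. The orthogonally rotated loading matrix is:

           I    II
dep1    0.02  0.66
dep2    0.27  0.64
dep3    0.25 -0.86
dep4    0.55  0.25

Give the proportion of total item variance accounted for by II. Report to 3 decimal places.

SS loadings for II = 0.66² + 0.64² + (-0.86)² + 0.25² = 1.6473
Proportion of variance = 1.6473 / 4 = 0.4118.

0.412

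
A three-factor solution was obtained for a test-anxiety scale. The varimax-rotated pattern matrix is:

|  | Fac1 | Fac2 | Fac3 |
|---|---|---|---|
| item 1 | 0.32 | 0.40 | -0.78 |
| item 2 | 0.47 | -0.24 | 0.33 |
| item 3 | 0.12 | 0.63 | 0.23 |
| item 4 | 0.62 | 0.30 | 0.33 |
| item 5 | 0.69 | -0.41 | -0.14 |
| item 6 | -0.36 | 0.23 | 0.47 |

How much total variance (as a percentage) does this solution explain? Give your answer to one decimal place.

56.2%

Communalities: 0.8708, 0.3874, 0.4642, 0.5833, 0.6638, 0.4034; Σh² = 3.3729.
Total variance with 6 standardized items is 6, so the solution explains 3.3729/6 = 0.5622 = 56.22%.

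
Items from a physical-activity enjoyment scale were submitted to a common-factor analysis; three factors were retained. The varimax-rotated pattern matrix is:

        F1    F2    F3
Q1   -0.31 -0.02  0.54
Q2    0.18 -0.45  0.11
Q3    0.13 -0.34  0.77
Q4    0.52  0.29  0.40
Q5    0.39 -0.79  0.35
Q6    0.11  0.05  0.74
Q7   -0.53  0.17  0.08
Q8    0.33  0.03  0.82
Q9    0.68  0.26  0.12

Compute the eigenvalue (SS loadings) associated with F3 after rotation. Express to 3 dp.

SS loadings for F3 = 0.54² + 0.11² + 0.77² + 0.40² + 0.35² + 0.74² + 0.08² + 0.82² + 0.12² = 0.2916 + 0.0121 + 0.5929 + 0.1600 + 0.1225 + 0.5476 + 0.0064 + 0.6724 + 0.0144 = 2.4199

2.420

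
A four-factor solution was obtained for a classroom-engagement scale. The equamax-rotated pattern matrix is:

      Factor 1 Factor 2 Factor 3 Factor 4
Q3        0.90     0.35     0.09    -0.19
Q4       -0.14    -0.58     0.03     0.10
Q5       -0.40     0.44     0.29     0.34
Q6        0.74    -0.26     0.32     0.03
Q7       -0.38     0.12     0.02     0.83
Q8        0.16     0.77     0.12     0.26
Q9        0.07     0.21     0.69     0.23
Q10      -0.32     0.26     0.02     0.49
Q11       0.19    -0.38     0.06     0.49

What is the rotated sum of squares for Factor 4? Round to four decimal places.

1.4522

SS loadings for Factor 4 = (-0.19)² + 0.10² + 0.34² + 0.03² + 0.83² + 0.26² + 0.23² + 0.49² + 0.49² = 0.0361 + 0.0100 + 0.1156 + 0.0009 + 0.6889 + 0.0676 + 0.0529 + 0.2401 + 0.2401 = 1.4522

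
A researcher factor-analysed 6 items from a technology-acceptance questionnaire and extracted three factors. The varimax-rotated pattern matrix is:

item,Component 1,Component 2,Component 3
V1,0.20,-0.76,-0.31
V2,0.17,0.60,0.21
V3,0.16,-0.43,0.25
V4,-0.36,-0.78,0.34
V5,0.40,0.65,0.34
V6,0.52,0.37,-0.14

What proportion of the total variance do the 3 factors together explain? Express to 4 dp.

SS loadings by factor: 0.6545, 2.2903, 0.4535; total = 3.3983.
Total variance with 6 standardized items is 6, so the solution explains 3.3983/6 = 0.5664.

0.5664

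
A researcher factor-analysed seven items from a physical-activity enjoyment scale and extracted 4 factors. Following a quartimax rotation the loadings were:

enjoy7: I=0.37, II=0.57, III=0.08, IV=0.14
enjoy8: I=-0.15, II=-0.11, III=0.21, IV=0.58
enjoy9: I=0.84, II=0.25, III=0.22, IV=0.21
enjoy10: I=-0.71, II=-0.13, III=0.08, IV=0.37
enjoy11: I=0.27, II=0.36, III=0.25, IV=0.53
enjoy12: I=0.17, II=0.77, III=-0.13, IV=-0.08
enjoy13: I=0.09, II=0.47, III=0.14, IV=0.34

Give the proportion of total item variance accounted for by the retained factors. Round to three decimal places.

Communalities: 0.4878, 0.4151, 0.8606, 0.6643, 0.5459, 0.6451, 0.3642; Σh² = 3.9830.
Total variance with 7 standardized items is 7, so the solution explains 3.9830/7 = 0.5690.

0.569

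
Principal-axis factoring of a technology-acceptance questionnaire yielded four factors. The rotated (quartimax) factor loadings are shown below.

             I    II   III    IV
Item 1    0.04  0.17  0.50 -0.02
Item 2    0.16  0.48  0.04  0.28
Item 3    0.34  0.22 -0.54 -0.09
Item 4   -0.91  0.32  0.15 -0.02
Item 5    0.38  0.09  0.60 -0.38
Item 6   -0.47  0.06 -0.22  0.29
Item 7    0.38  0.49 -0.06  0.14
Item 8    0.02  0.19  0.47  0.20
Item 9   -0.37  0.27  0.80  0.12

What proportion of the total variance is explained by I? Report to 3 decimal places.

SS loadings for I = 0.04² + 0.16² + 0.34² + (-0.91)² + 0.38² + (-0.47)² + 0.38² + 0.02² + (-0.37)² = 1.6179
Proportion of variance = 1.6179 / 9 = 0.1798.

0.180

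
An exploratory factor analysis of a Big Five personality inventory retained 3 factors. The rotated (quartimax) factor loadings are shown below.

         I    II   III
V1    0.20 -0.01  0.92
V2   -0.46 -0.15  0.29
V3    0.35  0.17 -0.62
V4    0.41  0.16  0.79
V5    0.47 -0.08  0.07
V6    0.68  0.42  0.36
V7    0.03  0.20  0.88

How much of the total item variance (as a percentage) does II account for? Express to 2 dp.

4.28%

SS loadings for II = (-0.01)² + (-0.15)² + 0.17² + 0.16² + (-0.08)² + 0.42² + 0.20² = 0.2999
With 7 standardized items, total variance = 7. Proportion = 0.2999/7 = 0.0428 → 4.28%.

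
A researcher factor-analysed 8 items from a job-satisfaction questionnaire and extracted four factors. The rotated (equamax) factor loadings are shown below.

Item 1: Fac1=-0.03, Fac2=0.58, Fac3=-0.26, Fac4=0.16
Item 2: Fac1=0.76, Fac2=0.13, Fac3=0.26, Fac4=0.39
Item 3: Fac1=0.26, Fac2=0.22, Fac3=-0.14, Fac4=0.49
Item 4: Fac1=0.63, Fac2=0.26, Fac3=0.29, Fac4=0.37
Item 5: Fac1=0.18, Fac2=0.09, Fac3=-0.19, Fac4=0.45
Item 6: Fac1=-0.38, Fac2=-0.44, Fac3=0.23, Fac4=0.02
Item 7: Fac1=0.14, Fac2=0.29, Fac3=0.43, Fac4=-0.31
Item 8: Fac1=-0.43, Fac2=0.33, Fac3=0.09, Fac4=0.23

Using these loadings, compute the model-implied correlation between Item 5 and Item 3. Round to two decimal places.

r̂ = Σ λ_i·λ_j across factors = (0.18)(0.26) + (0.09)(0.22) + (-0.19)(-0.14) + (0.45)(0.49)
  = +0.0468 +0.0198 +0.0266 +0.2205 = 0.3137

0.31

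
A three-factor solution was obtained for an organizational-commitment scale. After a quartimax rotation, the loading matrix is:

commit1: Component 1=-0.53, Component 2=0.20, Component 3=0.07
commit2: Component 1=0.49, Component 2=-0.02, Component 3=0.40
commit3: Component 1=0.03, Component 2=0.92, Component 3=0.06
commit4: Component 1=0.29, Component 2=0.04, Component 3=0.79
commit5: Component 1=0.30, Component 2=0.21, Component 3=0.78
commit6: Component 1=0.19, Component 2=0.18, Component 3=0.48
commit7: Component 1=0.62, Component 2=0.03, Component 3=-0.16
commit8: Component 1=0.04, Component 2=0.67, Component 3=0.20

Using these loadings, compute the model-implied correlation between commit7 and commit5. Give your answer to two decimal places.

r̂ = Σ λ_i·λ_j across factors = (0.62)(0.30) + (0.03)(0.21) + (-0.16)(0.78)
  = +0.1860 +0.0063 -0.1248 = 0.0675

0.07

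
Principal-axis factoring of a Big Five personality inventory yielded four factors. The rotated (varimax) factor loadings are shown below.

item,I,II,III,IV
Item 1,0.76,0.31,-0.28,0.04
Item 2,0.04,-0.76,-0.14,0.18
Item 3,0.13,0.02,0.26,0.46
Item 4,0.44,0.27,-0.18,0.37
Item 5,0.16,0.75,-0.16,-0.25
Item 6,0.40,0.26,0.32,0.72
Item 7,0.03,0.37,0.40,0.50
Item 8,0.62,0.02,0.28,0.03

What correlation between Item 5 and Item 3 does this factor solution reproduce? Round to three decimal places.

-0.121

r̂ = Σ λ_i·λ_j across factors = (0.16)(0.13) + (0.75)(0.02) + (-0.16)(0.26) + (-0.25)(0.46)
  = +0.0208 +0.0150 -0.0416 -0.1150 = -0.1208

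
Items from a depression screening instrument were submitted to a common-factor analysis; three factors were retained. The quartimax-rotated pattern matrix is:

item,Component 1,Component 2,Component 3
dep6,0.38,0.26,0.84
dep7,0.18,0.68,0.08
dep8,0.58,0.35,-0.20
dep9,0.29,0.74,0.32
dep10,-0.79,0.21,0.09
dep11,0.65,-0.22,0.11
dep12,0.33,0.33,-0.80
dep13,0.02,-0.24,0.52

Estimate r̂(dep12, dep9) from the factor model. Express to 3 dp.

0.084

r̂ = Σ λ_i·λ_j across factors = (0.33)(0.29) + (0.33)(0.74) + (-0.80)(0.32)
  = +0.0957 +0.2442 -0.2560 = 0.0839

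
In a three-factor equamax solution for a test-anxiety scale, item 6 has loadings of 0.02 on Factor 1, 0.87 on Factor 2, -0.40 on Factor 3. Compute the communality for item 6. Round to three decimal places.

0.917

h² = 0.02² + 0.87² + (-0.40)² = 0.0004 + 0.7569 + 0.1600 = 0.9173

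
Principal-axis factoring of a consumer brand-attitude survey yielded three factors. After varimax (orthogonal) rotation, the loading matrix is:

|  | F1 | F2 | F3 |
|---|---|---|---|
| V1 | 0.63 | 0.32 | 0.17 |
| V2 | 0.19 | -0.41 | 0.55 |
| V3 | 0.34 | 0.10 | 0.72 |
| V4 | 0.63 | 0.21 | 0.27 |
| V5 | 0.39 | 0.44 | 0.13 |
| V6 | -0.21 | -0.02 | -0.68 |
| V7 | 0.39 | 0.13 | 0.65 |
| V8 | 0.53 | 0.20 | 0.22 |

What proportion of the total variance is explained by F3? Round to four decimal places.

0.2341

SS loadings for F3 = 0.17² + 0.55² + 0.72² + 0.27² + 0.13² + (-0.68)² + 0.65² + 0.22² = 1.8729
Proportion of variance = 1.8729 / 8 = 0.2341.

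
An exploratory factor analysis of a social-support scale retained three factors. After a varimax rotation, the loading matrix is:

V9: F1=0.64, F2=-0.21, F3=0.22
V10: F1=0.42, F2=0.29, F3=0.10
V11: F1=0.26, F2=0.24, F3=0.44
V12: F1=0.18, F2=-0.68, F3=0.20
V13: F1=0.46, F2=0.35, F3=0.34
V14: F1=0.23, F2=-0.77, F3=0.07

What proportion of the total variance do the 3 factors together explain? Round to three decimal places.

0.454

Communalities: 0.5021, 0.2705, 0.3188, 0.5348, 0.4497, 0.6507; Σh² = 2.7266.
Total variance with 6 standardized items is 6, so the solution explains 2.7266/6 = 0.4544.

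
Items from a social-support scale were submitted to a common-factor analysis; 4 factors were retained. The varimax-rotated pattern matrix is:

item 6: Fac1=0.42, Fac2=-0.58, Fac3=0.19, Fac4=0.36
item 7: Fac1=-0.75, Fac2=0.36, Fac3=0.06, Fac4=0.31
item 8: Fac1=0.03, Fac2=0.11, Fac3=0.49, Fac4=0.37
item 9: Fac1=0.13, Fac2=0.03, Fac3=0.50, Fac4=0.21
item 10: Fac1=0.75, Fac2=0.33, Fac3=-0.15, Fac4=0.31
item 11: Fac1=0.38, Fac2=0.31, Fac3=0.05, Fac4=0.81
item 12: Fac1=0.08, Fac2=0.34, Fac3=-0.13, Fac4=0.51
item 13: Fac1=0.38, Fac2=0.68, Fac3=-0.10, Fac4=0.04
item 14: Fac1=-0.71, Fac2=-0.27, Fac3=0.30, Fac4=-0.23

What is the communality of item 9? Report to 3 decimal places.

h² = 0.13² + 0.03² + 0.50² + 0.21² = 0.0169 + 0.0009 + 0.2500 + 0.0441 = 0.3119

0.312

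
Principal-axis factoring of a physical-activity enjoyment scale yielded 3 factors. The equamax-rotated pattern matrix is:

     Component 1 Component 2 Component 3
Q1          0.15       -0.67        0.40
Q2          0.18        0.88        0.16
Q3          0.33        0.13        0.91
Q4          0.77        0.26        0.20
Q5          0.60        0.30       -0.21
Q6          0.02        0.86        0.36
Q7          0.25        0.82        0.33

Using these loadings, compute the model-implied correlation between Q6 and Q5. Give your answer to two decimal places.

r̂ = Σ λ_i·λ_j across factors = (0.02)(0.60) + (0.86)(0.30) + (0.36)(-0.21)
  = +0.0120 +0.2580 -0.0756 = 0.1944

0.19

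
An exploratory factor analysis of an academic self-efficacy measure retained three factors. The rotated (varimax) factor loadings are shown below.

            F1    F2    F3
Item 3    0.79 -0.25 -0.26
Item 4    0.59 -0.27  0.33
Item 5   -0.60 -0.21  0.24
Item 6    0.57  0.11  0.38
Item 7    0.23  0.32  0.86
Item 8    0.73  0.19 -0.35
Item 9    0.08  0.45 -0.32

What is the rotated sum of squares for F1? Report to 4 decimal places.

2.2493

SS loadings for F1 = 0.79² + 0.59² + (-0.60)² + 0.57² + 0.23² + 0.73² + 0.08² = 0.6241 + 0.3481 + 0.3600 + 0.3249 + 0.0529 + 0.5329 + 0.0064 = 2.2493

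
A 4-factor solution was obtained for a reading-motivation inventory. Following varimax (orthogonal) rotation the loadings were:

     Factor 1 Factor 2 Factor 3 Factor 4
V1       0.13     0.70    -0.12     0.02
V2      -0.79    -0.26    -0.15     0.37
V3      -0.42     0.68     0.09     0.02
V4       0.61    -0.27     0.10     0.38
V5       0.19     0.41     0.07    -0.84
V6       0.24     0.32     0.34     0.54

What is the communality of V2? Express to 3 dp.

h² = (-0.79)² + (-0.26)² + (-0.15)² + 0.37² = 0.6241 + 0.0676 + 0.0225 + 0.1369 = 0.8511

0.851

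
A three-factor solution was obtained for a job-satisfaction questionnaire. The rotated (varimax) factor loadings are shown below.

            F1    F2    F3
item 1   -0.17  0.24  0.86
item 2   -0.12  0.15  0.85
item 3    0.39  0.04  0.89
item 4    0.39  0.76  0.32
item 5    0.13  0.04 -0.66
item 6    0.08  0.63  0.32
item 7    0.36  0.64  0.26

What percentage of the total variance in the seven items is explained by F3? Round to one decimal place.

SS loadings for F3 = 0.86² + 0.85² + 0.89² + 0.32² + (-0.66)² + 0.32² + 0.26² = 2.9622
With 7 standardized items, total variance = 7. Proportion = 2.9622/7 = 0.4232 → 42.32%.

42.3%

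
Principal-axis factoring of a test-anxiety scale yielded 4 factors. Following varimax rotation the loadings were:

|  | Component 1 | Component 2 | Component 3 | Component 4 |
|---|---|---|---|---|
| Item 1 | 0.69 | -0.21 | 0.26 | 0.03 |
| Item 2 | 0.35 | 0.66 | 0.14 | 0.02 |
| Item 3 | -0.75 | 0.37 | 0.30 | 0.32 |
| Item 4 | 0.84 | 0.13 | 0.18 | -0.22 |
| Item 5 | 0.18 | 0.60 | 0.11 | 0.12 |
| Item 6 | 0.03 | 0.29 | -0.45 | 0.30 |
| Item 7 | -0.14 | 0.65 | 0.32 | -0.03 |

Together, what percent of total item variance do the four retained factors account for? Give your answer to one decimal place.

Communalities: 0.5887, 0.5781, 0.8918, 0.8033, 0.4189, 0.3775, 0.5454; Σh² = 4.2037.
Total variance with 7 standardized items is 7, so the solution explains 4.2037/7 = 0.6005 = 60.05%.

60.1%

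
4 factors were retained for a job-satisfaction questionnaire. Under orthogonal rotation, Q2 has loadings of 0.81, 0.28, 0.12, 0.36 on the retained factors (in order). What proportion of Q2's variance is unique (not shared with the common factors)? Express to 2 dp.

0.12

h² = 0.81² + 0.28² + 0.12² + 0.36² = 0.6561 + 0.0784 + 0.0144 + 0.1296 = 0.8785
Uniqueness u² = 1 − h² = 1 − 0.8785 = 0.1215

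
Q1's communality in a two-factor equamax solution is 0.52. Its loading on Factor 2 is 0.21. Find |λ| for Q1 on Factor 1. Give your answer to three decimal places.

0.690

Under orthogonal rotation h² = Σλ², so λ_Factor 1² = h² − (0.0441) = 0.52 − 0.0441 = 0.4759.
|λ| = √0.4759 = 0.6899.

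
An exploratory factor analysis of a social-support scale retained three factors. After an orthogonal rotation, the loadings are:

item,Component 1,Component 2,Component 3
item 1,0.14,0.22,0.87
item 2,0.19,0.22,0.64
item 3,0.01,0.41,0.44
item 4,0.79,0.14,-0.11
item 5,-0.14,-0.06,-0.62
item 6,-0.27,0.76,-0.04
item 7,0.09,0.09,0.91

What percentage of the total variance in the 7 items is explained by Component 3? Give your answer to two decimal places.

SS loadings for Component 3 = 0.87² + 0.64² + 0.44² + (-0.11)² + (-0.62)² + (-0.04)² + 0.91² = 2.5863
With 7 standardized items, total variance = 7. Proportion = 2.5863/7 = 0.3695 → 36.95%.

36.95%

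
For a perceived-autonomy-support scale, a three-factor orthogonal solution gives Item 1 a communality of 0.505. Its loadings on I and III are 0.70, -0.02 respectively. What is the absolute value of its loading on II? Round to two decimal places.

Under orthogonal rotation h² = Σλ², so λ_II² = h² − (0.4904) = 0.505 − 0.4904 = 0.0146.
|λ| = √0.0146 = 0.1208.

0.12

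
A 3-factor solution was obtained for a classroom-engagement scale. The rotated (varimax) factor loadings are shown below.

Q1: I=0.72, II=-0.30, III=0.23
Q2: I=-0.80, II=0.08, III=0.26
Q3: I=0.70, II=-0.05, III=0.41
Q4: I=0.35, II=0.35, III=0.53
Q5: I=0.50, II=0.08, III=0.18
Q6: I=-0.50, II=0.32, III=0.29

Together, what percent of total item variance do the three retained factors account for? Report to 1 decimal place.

SS loadings by factor: 2.2709, 0.3302, 0.6860; total = 3.2871.
Total variance with 6 standardized items is 6, so the solution explains 3.2871/6 = 0.5479 = 54.79%.

54.8%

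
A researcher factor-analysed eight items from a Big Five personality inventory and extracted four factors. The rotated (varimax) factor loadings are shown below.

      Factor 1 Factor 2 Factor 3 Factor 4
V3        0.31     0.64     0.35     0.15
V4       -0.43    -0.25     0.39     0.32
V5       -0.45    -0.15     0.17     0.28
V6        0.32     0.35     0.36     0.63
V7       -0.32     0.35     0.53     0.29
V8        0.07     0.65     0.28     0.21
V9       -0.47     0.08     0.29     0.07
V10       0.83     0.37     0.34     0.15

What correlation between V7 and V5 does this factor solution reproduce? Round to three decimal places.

r̂ = Σ λ_i·λ_j across factors = (-0.32)(-0.45) + (0.35)(-0.15) + (0.53)(0.17) + (0.29)(0.28)
  = +0.1440 -0.0525 +0.0901 +0.0812 = 0.2628

0.263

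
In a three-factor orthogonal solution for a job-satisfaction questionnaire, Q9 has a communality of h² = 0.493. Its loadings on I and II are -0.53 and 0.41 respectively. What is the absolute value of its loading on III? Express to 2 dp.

0.21

Under orthogonal rotation h² = Σλ², so λ_III² = h² − (0.4490) = 0.493 − 0.4490 = 0.0440.
|λ| = √0.0440 = 0.2098.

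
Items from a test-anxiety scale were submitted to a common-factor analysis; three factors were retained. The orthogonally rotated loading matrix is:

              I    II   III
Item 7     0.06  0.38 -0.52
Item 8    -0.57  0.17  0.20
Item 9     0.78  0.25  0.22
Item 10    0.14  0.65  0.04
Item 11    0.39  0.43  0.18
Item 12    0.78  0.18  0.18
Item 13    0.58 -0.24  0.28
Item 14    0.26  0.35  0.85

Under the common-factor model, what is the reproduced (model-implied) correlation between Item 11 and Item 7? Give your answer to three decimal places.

r̂ = Σ λ_i·λ_j across factors = (0.39)(0.06) + (0.43)(0.38) + (0.18)(-0.52)
  = +0.0234 +0.1634 -0.0936 = 0.0932

0.093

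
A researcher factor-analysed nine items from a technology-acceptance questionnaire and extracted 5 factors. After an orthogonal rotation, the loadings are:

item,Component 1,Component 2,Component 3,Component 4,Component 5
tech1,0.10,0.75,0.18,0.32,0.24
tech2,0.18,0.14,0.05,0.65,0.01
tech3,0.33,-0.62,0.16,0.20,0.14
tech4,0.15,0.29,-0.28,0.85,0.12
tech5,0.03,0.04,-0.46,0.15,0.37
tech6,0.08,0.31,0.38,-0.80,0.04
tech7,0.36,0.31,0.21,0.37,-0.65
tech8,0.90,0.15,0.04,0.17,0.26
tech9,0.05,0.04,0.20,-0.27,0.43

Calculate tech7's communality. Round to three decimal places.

0.829

h² = 0.36² + 0.31² + 0.21² + 0.37² + (-0.65)² = 0.1296 + 0.0961 + 0.0441 + 0.1369 + 0.4225 = 0.8292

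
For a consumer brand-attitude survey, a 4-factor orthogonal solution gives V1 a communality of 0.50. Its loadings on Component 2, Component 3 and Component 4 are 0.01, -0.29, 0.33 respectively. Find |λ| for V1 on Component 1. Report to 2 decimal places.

0.55

Under orthogonal rotation h² = Σλ², so λ_Component 1² = h² − (0.1931) = 0.50 − 0.1931 = 0.3069.
|λ| = √0.3069 = 0.5540.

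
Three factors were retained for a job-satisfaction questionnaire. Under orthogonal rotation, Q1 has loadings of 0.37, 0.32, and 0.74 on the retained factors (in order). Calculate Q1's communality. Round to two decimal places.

h² = 0.37² + 0.32² + 0.74² = 0.1369 + 0.1024 + 0.5476 = 0.7869

0.79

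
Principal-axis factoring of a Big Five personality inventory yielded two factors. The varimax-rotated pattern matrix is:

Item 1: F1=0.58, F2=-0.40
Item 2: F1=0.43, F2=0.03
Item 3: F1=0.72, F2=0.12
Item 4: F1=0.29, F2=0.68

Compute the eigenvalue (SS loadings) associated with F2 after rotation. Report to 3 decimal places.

0.638

SS loadings for F2 = (-0.40)² + 0.03² + 0.12² + 0.68² = 0.1600 + 0.0009 + 0.0144 + 0.4624 = 0.6377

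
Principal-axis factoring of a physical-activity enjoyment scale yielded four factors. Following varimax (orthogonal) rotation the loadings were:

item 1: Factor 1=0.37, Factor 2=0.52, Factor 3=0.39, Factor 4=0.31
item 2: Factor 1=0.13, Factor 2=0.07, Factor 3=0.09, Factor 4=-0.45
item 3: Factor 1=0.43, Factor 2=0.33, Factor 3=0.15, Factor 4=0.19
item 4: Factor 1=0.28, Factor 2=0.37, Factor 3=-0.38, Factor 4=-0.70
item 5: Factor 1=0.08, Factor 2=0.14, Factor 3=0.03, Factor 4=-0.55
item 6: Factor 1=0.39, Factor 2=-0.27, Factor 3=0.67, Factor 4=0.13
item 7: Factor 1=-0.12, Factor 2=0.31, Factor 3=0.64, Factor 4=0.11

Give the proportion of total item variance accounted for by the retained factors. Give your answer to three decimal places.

0.520

SS loadings by factor: 0.5900, 0.7097, 1.1865, 1.1562; total = 3.6424.
Total variance with 7 standardized items is 7, so the solution explains 3.6424/7 = 0.5203.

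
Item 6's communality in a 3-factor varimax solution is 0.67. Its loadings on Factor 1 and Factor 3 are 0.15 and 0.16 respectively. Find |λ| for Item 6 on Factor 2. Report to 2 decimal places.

Under orthogonal rotation h² = Σλ², so λ_Factor 2² = h² − (0.0481) = 0.67 − 0.0481 = 0.6219.
|λ| = √0.6219 = 0.7886.

0.79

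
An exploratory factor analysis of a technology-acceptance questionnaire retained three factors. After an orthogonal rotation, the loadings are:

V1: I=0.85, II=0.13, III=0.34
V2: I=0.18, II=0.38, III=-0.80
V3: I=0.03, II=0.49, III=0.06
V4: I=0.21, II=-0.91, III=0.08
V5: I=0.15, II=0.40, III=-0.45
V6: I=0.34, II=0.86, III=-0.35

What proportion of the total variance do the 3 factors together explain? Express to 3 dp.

0.693

Communalities: 0.8550, 0.8168, 0.2446, 0.8786, 0.3850, 0.9777; Σh² = 4.1577.
Total variance with 6 standardized items is 6, so the solution explains 4.1577/6 = 0.6930.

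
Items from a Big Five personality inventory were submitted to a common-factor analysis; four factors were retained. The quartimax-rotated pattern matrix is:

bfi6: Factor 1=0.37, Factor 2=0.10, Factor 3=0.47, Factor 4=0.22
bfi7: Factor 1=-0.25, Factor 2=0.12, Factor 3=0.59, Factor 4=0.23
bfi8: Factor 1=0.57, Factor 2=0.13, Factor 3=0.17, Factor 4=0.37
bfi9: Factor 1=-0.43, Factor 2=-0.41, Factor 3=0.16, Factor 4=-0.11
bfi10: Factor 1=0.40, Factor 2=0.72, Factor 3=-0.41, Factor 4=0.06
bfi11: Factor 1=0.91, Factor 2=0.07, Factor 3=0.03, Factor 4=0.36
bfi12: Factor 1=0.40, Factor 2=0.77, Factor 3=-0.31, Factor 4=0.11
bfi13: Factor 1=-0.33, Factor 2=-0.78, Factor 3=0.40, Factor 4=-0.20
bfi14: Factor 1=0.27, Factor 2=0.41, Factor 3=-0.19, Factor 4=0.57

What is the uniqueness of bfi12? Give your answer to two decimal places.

0.14

h² = 0.40² + 0.77² + (-0.31)² + 0.11² = 0.1600 + 0.5929 + 0.0961 + 0.0121 = 0.8611
Uniqueness u² = 1 − h² = 1 − 0.8611 = 0.1389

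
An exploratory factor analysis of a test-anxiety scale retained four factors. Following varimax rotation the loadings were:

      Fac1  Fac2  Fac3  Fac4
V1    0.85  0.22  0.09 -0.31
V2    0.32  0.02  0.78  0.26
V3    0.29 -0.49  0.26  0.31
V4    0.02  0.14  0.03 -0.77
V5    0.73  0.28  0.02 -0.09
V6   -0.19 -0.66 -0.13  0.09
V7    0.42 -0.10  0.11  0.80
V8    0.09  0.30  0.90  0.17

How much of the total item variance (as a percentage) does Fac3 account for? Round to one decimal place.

19.1%

SS loadings for Fac3 = 0.09² + 0.78² + 0.26² + 0.03² + 0.02² + (-0.13)² + 0.11² + 0.90² = 1.5244
With 8 standardized items, total variance = 8. Proportion = 1.5244/8 = 0.1906 → 19.06%.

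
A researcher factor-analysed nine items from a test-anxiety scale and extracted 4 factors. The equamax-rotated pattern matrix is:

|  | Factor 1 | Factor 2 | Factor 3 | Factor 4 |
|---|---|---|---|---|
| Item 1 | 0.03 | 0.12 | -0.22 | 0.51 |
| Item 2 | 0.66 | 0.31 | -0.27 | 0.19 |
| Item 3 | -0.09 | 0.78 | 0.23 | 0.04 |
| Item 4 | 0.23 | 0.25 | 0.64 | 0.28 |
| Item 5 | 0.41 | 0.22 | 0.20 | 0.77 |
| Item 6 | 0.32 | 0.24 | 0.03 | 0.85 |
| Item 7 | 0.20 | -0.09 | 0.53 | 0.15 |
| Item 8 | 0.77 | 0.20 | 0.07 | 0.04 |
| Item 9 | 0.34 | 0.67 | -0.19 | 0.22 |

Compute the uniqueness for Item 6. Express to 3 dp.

0.117

h² = 0.32² + 0.24² + 0.03² + 0.85² = 0.1024 + 0.0576 + 0.0009 + 0.7225 = 0.8834
Uniqueness u² = 1 − h² = 1 − 0.8834 = 0.1166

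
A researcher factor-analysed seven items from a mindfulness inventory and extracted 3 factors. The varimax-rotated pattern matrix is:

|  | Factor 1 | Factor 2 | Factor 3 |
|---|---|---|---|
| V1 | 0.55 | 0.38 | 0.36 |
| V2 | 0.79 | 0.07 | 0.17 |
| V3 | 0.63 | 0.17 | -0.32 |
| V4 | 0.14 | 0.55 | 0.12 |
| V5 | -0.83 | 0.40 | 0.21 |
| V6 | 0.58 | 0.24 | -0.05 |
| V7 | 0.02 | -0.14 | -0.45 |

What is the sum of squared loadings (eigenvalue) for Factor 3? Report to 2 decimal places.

0.52

SS loadings for Factor 3 = 0.36² + 0.17² + (-0.32)² + 0.12² + 0.21² + (-0.05)² + (-0.45)² = 0.1296 + 0.0289 + 0.1024 + 0.0144 + 0.0441 + 0.0025 + 0.2025 = 0.5244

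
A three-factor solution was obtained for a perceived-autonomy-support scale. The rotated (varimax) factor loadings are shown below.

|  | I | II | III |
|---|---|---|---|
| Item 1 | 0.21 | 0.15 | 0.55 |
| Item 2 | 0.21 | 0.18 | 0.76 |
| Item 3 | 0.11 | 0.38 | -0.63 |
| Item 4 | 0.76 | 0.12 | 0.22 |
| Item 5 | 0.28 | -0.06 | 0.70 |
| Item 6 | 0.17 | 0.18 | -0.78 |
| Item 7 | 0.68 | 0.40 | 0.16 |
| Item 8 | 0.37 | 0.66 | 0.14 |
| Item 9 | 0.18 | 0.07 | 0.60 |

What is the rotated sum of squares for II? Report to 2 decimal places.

0.85

SS loadings for II = 0.15² + 0.18² + 0.38² + 0.12² + (-0.06)² + 0.18² + 0.40² + 0.66² + 0.07² = 0.0225 + 0.0324 + 0.1444 + 0.0144 + 0.0036 + 0.0324 + 0.1600 + 0.4356 + 0.0049 = 0.8502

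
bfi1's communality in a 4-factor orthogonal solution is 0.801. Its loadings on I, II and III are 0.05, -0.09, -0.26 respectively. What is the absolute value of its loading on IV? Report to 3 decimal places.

Under orthogonal rotation h² = Σλ², so λ_IV² = h² − (0.0782) = 0.801 − 0.0782 = 0.7228.
|λ| = √0.7228 = 0.8502.

0.850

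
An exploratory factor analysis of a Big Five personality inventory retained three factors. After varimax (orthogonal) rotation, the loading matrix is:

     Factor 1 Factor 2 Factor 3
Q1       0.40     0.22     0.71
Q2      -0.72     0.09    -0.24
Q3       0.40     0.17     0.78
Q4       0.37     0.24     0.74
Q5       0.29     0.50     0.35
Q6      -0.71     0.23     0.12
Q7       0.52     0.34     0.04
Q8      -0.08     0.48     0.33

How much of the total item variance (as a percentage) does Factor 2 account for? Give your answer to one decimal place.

SS loadings for Factor 2 = 0.22² + 0.09² + 0.17² + 0.24² + 0.50² + 0.23² + 0.34² + 0.48² = 0.7919
With 8 standardized items, total variance = 8. Proportion = 0.7919/8 = 0.0990 → 9.90%.

9.9%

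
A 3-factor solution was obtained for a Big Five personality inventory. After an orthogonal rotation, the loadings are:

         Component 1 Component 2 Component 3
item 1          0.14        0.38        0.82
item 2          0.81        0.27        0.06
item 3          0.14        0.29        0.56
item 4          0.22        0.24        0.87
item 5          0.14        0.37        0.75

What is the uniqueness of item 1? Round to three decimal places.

h² = 0.14² + 0.38² + 0.82² = 0.0196 + 0.1444 + 0.6724 = 0.8364
Uniqueness u² = 1 − h² = 1 − 0.8364 = 0.1636

0.164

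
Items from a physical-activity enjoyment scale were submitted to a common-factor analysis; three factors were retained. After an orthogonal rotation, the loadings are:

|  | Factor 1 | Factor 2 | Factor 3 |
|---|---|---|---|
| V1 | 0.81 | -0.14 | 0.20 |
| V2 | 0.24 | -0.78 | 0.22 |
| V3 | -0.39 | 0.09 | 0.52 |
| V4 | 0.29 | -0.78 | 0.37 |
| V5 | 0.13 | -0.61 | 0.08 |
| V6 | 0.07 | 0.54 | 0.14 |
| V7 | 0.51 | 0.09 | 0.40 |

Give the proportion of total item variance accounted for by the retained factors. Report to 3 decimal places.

Communalities: 0.7157, 0.7144, 0.4306, 0.8294, 0.3954, 0.3161, 0.4282; Σh² = 3.8298.
Total variance with 7 standardized items is 7, so the solution explains 3.8298/7 = 0.5471.

0.547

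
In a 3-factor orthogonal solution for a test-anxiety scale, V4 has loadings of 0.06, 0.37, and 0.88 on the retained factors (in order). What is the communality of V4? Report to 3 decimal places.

0.915

h² = 0.06² + 0.37² + 0.88² = 0.0036 + 0.1369 + 0.7744 = 0.9149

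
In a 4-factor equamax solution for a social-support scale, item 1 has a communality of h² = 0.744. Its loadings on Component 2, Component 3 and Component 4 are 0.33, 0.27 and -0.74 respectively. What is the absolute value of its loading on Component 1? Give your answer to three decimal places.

Under orthogonal rotation h² = Σλ², so λ_Component 1² = h² − (0.7294) = 0.744 − 0.7294 = 0.0146.
|λ| = √0.0146 = 0.1208.

0.121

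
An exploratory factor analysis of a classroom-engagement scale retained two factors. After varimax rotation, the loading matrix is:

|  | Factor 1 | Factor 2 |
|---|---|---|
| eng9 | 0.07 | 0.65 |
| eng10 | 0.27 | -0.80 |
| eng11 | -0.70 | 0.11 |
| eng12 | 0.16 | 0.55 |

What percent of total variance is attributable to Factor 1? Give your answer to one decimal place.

SS loadings for Factor 1 = 0.07² + 0.27² + (-0.70)² + 0.16² = 0.5934
With 4 standardized items, total variance = 4. Proportion = 0.5934/4 = 0.1483 → 14.83%.

14.8%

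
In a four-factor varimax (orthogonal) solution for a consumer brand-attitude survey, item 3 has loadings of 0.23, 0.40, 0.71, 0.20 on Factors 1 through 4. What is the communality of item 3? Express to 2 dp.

h² = 0.23² + 0.40² + 0.71² + 0.20² = 0.0529 + 0.1600 + 0.5041 + 0.0400 = 0.7570

0.76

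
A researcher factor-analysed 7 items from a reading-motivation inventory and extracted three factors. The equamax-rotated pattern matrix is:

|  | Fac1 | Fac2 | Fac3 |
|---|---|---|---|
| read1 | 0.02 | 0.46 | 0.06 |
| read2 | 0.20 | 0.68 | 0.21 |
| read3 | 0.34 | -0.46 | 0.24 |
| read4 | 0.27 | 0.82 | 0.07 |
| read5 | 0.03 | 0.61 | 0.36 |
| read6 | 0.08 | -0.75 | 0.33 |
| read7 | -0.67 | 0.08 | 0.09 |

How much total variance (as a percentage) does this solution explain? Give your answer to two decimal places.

Communalities: 0.2156, 0.5465, 0.3848, 0.7502, 0.5026, 0.6778, 0.4634; Σh² = 3.5409.
Total variance with 7 standardized items is 7, so the solution explains 3.5409/7 = 0.5058 = 50.58%.

50.58%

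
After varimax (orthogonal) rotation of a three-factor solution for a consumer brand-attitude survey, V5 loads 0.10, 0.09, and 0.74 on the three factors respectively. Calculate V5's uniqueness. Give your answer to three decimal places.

0.434

h² = 0.10² + 0.09² + 0.74² = 0.0100 + 0.0081 + 0.5476 = 0.5657
Uniqueness u² = 1 − h² = 1 − 0.5657 = 0.4343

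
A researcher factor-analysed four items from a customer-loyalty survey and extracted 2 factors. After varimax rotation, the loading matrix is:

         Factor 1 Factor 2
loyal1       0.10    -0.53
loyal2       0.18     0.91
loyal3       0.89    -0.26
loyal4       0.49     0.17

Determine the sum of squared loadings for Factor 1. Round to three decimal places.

SS loadings for Factor 1 = 0.10² + 0.18² + 0.89² + 0.49² = 0.0100 + 0.0324 + 0.7921 + 0.2401 = 1.0746

1.075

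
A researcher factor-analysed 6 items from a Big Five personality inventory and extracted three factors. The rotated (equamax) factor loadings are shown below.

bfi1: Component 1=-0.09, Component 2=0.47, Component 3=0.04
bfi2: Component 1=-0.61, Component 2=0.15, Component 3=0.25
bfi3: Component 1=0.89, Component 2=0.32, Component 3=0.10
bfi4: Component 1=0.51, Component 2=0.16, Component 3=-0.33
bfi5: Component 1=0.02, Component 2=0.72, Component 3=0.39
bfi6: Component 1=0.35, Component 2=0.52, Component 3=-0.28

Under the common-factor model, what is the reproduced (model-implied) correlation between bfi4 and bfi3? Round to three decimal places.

0.472

r̂ = Σ λ_i·λ_j across factors = (0.51)(0.89) + (0.16)(0.32) + (-0.33)(0.10)
  = +0.4539 +0.0512 -0.0330 = 0.4721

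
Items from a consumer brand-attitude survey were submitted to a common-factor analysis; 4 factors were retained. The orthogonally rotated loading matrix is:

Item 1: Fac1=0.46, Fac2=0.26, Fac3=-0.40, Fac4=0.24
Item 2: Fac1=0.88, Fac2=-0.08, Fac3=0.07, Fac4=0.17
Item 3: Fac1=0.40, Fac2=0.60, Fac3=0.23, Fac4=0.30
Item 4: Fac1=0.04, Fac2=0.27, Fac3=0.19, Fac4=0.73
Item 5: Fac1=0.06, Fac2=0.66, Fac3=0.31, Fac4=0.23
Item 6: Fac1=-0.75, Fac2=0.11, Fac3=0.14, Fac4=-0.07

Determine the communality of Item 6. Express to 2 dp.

h² = (-0.75)² + 0.11² + 0.14² + (-0.07)² = 0.5625 + 0.0121 + 0.0196 + 0.0049 = 0.5991

0.60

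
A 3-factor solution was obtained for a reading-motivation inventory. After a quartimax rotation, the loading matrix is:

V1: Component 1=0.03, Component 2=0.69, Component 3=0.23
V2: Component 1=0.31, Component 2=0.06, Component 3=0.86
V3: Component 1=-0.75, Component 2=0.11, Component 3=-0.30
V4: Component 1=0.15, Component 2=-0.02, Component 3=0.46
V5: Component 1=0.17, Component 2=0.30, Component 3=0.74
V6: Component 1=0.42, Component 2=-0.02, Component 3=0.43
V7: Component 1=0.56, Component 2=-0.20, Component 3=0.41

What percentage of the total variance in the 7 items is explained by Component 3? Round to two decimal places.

SS loadings for Component 3 = 0.23² + 0.86² + (-0.30)² + 0.46² + 0.74² + 0.43² + 0.41² = 1.9947
With 7 standardized items, total variance = 7. Proportion = 1.9947/7 = 0.2850 → 28.50%.

28.50%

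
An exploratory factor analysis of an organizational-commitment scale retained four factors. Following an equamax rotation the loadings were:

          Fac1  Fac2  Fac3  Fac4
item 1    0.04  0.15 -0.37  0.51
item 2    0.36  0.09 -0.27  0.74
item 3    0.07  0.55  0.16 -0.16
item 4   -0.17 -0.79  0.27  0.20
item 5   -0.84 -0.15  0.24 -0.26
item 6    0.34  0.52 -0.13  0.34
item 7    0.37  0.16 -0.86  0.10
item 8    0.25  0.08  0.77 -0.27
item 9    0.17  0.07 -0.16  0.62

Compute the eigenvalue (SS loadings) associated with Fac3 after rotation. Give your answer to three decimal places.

1.741

SS loadings for Fac3 = (-0.37)² + (-0.27)² + 0.16² + 0.27² + 0.24² + (-0.13)² + (-0.86)² + 0.77² + (-0.16)² = 0.1369 + 0.0729 + 0.0256 + 0.0729 + 0.0576 + 0.0169 + 0.7396 + 0.5929 + 0.0256 = 1.7409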